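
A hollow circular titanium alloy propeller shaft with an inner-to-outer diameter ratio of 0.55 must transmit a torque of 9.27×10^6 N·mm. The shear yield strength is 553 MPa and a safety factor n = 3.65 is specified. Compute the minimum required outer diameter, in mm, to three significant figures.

d_o = 70.0 mm

τ_allow = 553/3.65 = 151.5 MPa.
For a hollow shaft τ = 16T/[πd_o³(1−k⁴)] with k = 0.55, so 1−k⁴ = 0.9085.
d_o³ = 16T/[π τ_allow (1−k⁴)] = 16×9270000/(π×151.5×0.9085) = 343000 mm³.
d_o = 70.00 mm.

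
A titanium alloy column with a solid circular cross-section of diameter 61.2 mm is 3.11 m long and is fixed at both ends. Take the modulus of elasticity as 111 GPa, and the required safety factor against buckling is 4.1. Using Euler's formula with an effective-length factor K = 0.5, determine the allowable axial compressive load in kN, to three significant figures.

P_allow = 76.1 kN

I = πd⁴/64 = π×61.2⁴/64 = 688600 mm⁴.
Effective length L_e = KL = 0.5×3.11 m = 1555 mm.
Euler critical load P_cr = π²EI/L_e² = π²×111000×688600/1555² = 312000 N.
P_allow = P_cr/n = 312000/4.1 = 76090 N.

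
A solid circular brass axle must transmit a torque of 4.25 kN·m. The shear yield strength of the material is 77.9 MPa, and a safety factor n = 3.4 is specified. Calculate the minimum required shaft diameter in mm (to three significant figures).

d = 98.1 mm

Allowable shear stress τ_allow = 77.9/3.4 = 22.91 MPa.
For a solid shaft τ = 16T/(πd³), so d³ = 16T/(π τ_allow) = 16×4250000/(π×22.91) = 944700 mm³.
d = (944700)^(1/3) = 98.12 mm.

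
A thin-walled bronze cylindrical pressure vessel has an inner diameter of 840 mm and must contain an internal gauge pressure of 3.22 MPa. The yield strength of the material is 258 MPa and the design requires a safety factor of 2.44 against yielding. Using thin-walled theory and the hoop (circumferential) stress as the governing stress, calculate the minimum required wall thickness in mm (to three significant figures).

t = 12.8 mm

σ_allow = 258/2.44 = 105.7 MPa.
Hoop stress σ_h = pD/(2t), so t = pD/(2σ_allow) = 3.22×840/(2×105.7) = 12.79 mm.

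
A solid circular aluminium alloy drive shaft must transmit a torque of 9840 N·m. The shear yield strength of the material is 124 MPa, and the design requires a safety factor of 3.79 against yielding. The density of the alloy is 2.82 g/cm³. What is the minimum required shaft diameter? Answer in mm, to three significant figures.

d = 115 mm

Allowable shear stress τ_allow = 124/3.79 = 32.72 MPa.
For a solid shaft τ = 16T/(πd³), so d³ = 16T/(π τ_allow) = 16×9840000/(π×32.72) = 1.532×10^6 mm³.
d = (1.532×10^6)^(1/3) = 115.3 mm.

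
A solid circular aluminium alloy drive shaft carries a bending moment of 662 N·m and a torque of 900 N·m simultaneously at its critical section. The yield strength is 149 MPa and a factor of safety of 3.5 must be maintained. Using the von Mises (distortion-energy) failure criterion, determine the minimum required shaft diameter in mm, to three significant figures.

σ_allow = σ_y/n = 149/3.5 = 42.57 MPa.
For a solid shaft σ_b = 32M/(πd³) and τ = 16T/(πd³), so the von Mises stress is σ' = (16/πd³)·√(4M²+3T²).
√(4M²+3T²) = √(4×(662000)² + 3×(900000)²) = 2.045×10^6 N·mm.
d³ = 16×2.045×10^6/(π×42.57) = 244700 mm³.
d = 62.55 mm.

d = 62.5 mm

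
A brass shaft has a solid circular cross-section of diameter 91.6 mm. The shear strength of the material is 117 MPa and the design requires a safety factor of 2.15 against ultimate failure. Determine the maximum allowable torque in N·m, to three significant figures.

T_allow = 8210 N·m

τ_allow = 117/2.15 = 54.42 MPa.
For a solid shaft T_allow = τ_allow·πd³/16; πd³/16 = π×91.6³/16 = 150900 mm³.
T_allow = 54.42×150900 = 8.212×10^6 N·mm = 8212 N·m.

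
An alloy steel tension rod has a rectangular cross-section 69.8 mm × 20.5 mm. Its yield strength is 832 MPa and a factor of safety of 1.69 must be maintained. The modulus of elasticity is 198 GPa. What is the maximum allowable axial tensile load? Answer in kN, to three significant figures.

F_allow = 704 kN

σ_allow = 832/1.69 = 492.3 MPa.
A = 69.8×20.5 = 1431 mm².
F_allow = σ_allow × A = 492.3×1431 = 704400 N.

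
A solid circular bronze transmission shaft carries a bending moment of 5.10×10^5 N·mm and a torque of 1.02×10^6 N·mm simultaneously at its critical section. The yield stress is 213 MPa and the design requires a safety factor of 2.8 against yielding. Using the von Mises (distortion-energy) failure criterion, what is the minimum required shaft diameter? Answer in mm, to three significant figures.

σ_allow = σ_y/n = 213/2.8 = 76.07 MPa.
For a solid shaft σ_b = 32M/(πd³) and τ = 16T/(πd³), so the von Mises stress is σ' = (16/πd³)·√(4M²+3T²).
√(4M²+3T²) = √(4×(510000)² + 3×(1.020×10^6)²) = 2.040×10^6 N·mm.
d³ = 16×2.040×10^6/(π×76.07) = 136600 mm³.
d = 51.50 mm.

d = 51.5 mm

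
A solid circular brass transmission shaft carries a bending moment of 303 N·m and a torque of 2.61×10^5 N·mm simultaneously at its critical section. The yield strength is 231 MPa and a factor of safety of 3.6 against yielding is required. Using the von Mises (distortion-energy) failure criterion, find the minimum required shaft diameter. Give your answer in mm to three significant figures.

d = 39.2 mm

σ_allow = σ_y/n = 231/3.6 = 64.17 MPa.
For a solid shaft σ_b = 32M/(πd³) and τ = 16T/(πd³), so the von Mises stress is σ' = (16/πd³)·√(4M²+3T²).
√(4M²+3T²) = √(4×(303000)² + 3×(261000)²) = 756000 N·mm.
d³ = 16×756000/(π×64.17) = 60010 mm³.
d = 39.15 mm.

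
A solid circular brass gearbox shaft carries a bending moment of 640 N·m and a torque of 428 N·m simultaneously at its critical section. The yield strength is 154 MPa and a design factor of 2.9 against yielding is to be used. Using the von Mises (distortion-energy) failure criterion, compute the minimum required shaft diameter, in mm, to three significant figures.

d = 52.2 mm

σ_allow = σ_y/n = 154/2.9 = 53.10 MPa.
For a solid shaft σ_b = 32M/(πd³) and τ = 16T/(πd³), so the von Mises stress is σ' = (16/πd³)·√(4M²+3T²).
√(4M²+3T²) = √(4×(640000)² + 3×(428000)²) = 1.479×10^6 N·mm.
d³ = 16×1.479×10^6/(π×53.10) = 141900 mm³.
d = 52.15 mm.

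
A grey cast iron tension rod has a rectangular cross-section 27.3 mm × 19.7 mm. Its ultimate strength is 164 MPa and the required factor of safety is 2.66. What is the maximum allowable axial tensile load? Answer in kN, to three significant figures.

F_allow = 33.2 kN

σ_allow = 164/2.66 = 61.65 MPa.
A = 27.3×19.7 = 537.8 mm².
F_allow = σ_allow × A = 61.65×537.8 = 33160 N.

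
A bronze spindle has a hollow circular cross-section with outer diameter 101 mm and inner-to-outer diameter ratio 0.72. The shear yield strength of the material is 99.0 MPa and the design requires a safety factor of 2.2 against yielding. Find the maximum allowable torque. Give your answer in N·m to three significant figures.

τ_allow = 99.0/2.2 = 45.00 MPa.
For a hollow shaft T_allow = τ_allow·πd_o³(1−k⁴)/16 with 1−k⁴ = 0.7313, so πd_o³(1−k⁴)/16 = 147900 mm³.
T_allow = 45.00×147900 = 6.657×10^6 N·mm = 6657 N·m.

T_allow = 6660 N·m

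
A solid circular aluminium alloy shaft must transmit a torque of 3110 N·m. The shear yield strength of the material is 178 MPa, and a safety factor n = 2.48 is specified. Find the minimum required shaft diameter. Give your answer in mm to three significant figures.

d = 60.4 mm

Allowable shear stress τ_allow = 178/2.48 = 71.77 MPa.
For a solid shaft τ = 16T/(πd³), so d³ = 16T/(π τ_allow) = 16×3110000/(π×71.77) = 220700 mm³.
d = (220700)^(1/3) = 60.43 mm.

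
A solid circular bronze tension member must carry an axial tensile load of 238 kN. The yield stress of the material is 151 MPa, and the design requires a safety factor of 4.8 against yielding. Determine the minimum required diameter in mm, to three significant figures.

d = 98.1 mm

Allowable stress σ_allow = 151/4.8 = 31.46 MPa.
Required area A = F/σ_allow = 238000/31.46 = 7566 mm².
A = πd²/4 → d = √(4A/π) = 98.15 mm.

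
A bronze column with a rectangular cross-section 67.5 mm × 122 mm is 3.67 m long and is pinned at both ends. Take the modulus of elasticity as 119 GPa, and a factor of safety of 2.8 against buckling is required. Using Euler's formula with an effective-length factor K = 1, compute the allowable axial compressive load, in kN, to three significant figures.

P_allow = 97.4 kN

Buckling occurs about the weak axis: I_min = h·b³/12 = 122×67.5³/12 = 3.127×10^6 mm⁴ (b = 67.5 mm is the smaller dimension).
Effective length L_e = KL = 1×3.67 m = 3670 mm.
Euler critical load P_cr = π²EI/L_e² = π²×119000×3.127×10^6/3670² = 272600 N.
P_allow = P_cr/n = 272600/2.8 = 97370 N.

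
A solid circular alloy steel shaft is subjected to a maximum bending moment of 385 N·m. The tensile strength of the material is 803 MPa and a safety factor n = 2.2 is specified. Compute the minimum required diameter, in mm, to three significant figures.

d = 22.1 mm

σ_allow = 803/2.2 = 365.0 MPa.
For a solid circular section σ = 32M/(πd³), so d³ = 32M/(π σ_allow) = 32×385000/(π×365.0) = 10740 mm³.
d = 22.07 mm.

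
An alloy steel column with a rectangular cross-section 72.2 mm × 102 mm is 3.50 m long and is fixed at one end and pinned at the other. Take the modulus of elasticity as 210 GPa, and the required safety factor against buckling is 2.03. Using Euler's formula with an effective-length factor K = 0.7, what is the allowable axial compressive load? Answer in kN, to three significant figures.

Buckling occurs about the weak axis: I_min = h·b³/12 = 102×72.2³/12 = 3.199×10^6 mm⁴ (b = 72.2 mm is the smaller dimension).
Effective length L_e = KL = 0.7×3.50 m = 2450 mm.
Euler critical load P_cr = π²EI/L_e² = π²×210000×3.199×10^6/2450² = 1.105×10^6 N.
P_allow = P_cr/n = 1.105×10^6/2.03 = 544200 N.

P_allow = 544 kN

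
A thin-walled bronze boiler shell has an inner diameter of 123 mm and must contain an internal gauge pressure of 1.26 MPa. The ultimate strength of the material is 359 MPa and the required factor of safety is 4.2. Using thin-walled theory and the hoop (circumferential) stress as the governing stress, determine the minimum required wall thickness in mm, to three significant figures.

t = 0.907 mm

σ_allow = 359/4.2 = 85.48 MPa.
Hoop stress σ_h = pD/(2t), so t = pD/(2σ_allow) = 1.26×123/(2×85.48) = 0.9066 mm.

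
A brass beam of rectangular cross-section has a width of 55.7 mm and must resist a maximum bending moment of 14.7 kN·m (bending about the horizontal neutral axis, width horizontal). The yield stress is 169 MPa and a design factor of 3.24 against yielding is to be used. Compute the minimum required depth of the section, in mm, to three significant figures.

σ_allow = 169/3.24 = 52.16 MPa.
For a rectangular section σ = 6M/(bh²), so h² = 6M/(b σ_allow) = 6×1.4700×10^7/(55.7×52.16) = 30360 mm².
h = 174.2 mm.

h = 174 mm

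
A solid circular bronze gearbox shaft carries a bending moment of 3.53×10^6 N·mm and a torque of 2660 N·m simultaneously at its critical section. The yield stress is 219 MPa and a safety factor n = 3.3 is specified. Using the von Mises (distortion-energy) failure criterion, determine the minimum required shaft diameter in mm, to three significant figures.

d = 86.5 mm

σ_allow = σ_y/n = 219/3.3 = 66.36 MPa.
For a solid shaft σ_b = 32M/(πd³) and τ = 16T/(πd³), so the von Mises stress is σ' = (16/πd³)·√(4M²+3T²).
√(4M²+3T²) = √(4×(3.530×10^6)² + 3×(2.660×10^6)²) = 8.430×10^6 N·mm.
d³ = 16×8.430×10^6/(π×66.36) = 647000 mm³.
d = 86.49 mm.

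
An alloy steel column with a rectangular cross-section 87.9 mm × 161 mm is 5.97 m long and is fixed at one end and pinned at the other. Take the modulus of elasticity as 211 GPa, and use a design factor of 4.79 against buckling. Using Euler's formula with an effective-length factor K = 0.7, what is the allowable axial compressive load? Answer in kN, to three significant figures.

P_allow = 227 kN

Buckling occurs about the weak axis: I_min = h·b³/12 = 161×87.9³/12 = 9.112×10^6 mm⁴ (b = 87.9 mm is the smaller dimension).
Effective length L_e = KL = 0.7×5.97 m = 4179 mm.
Euler critical load P_cr = π²EI/L_e² = π²×211000×9.112×10^6/4179² = 1.087×10^6 N.
P_allow = P_cr/n = 1.087×10^6/4.79 = 226800 N.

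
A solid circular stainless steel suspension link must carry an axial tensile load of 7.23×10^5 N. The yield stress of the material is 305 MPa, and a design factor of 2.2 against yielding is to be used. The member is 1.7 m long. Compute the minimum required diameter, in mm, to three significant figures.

Allowable stress σ_allow = 305/2.2 = 138.6 MPa.
Required area A = F/σ_allow = 723000/138.6 = 5215 mm².
A = πd²/4 → d = √(4A/π) = 81.49 mm.

d = 81.5 mm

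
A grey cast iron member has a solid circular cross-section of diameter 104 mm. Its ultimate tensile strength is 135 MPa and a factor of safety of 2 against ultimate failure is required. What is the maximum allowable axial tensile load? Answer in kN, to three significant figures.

F_allow = 573 kN

σ_allow = 135/2 = 67.50 MPa.
A = πd²/4 = π×104²/4 = 8495 mm².
F_allow = σ_allow × A = 67.50×8495 = 573400 N.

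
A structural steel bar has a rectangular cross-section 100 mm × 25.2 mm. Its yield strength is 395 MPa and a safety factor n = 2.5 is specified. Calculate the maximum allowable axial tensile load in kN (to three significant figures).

F_allow = 398 kN

σ_allow = 395/2.5 = 158.0 MPa.
A = 100×25.2 = 2520 mm².
F_allow = σ_allow × A = 158.0×2520 = 398200 N.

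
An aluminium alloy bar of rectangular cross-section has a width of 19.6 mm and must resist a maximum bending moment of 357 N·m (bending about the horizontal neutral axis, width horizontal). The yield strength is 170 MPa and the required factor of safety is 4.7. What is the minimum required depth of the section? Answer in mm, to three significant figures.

σ_allow = 170/4.7 = 36.17 MPa.
For a rectangular section σ = 6M/(bh²), so h² = 6M/(b σ_allow) = 6×357000/(19.6×36.17) = 3021 mm².
h = 54.97 mm.

h = 55.0 mm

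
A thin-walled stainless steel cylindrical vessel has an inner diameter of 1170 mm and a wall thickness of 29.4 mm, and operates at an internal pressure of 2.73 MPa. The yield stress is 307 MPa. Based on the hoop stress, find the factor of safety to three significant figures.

n = 5.65

σ_h = pD/(2t) = 2.73×1170/(2×29.4) = 54.32 MPa.
n = 307/54.32 = 5.652.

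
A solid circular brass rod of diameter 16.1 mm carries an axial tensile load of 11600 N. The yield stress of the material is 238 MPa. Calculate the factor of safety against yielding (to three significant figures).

A = πd²/4 = 203.6 mm².
σ = F/A = 11600/203.6 = 56.98 MPa.
n = 238/56.98 = 4.177.

n = 4.18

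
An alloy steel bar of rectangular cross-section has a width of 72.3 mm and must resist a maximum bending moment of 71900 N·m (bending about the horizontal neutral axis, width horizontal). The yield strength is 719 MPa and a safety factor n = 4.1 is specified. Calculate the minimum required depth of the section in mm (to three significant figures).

h = 184 mm

σ_allow = 719/4.1 = 175.4 MPa.
For a rectangular section σ = 6M/(bh²), so h² = 6M/(b σ_allow) = 6×7.1900×10^7/(72.3×175.4) = 34020 mm².
h = 184.5 mm.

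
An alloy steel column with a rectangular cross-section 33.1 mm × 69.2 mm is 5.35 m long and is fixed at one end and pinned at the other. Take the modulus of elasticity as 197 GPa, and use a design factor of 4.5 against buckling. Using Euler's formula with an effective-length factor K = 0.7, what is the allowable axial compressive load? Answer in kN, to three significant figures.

P_allow = 6.44 kN

Buckling occurs about the weak axis: I_min = h·b³/12 = 69.2×33.1³/12 = 209100 mm⁴ (b = 33.1 mm is the smaller dimension).
Effective length L_e = KL = 0.7×5.35 m = 3745 mm.
Euler critical load P_cr = π²EI/L_e² = π²×197000×209100/3745² = 28990 N.
P_allow = P_cr/n = 28990/4.5 = 6443 N.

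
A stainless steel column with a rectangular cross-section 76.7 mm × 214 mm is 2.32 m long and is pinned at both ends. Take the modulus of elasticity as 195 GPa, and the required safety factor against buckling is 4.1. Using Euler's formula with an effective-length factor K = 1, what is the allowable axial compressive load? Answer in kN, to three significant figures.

P_allow = 702 kN

Buckling occurs about the weak axis: I_min = h·b³/12 = 214×76.7³/12 = 8.047×10^6 mm⁴ (b = 76.7 mm is the smaller dimension).
Effective length L_e = KL = 1×2.32 m = 2320 mm.
Euler critical load P_cr = π²EI/L_e² = π²×195000×8.047×10^6/2320² = 2.877×10^6 N.
P_allow = P_cr/n = 2.877×10^6/4.1 = 701800 N.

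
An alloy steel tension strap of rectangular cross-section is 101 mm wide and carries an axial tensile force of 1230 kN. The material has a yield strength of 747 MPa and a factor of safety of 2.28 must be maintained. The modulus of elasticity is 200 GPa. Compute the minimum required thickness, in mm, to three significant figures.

σ_allow = 747/2.28 = 327.6 MPa.
Required area A = F/σ_allow = 1230000/327.6 = 3754 mm².
t = A/w = 3754/101 = 37.17 mm.

t = 37.2 mm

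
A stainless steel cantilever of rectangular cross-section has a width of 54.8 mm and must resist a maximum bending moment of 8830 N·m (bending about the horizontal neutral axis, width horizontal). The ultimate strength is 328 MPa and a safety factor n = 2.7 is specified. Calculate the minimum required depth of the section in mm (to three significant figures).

σ_allow = 328/2.7 = 121.5 MPa.
For a rectangular section σ = 6M/(bh²), so h² = 6M/(b σ_allow) = 6×8830000/(54.8×121.5) = 7958 mm².
h = 89.21 mm.

h = 89.2 mm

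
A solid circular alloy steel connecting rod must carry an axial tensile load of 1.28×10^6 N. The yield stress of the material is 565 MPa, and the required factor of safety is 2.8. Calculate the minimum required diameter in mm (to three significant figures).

Allowable stress σ_allow = 565/2.8 = 201.8 MPa.
Required area A = F/σ_allow = 1280000/201.8 = 6343 mm².
A = πd²/4 → d = √(4A/π) = 89.87 mm.

d = 89.9 mm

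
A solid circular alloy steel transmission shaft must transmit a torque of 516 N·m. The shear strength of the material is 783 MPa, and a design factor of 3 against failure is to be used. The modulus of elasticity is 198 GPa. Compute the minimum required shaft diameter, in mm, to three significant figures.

d = 21.6 mm

Allowable shear stress τ_allow = 783/3 = 261.0 MPa.
For a solid shaft τ = 16T/(πd³), so d³ = 16T/(π τ_allow) = 16×516000/(π×261.0) = 10070 mm³.
d = (10070)^(1/3) = 21.59 mm.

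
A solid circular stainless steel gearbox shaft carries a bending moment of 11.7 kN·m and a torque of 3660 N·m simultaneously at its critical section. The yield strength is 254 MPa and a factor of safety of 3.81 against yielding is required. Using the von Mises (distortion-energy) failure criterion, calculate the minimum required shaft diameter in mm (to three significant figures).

σ_allow = σ_y/n = 254/3.81 = 66.67 MPa.
For a solid shaft σ_b = 32M/(πd³) and τ = 16T/(πd³), so the von Mises stress is σ' = (16/πd³)·√(4M²+3T²).
√(4M²+3T²) = √(4×(1.170×10^7)² + 3×(3.660×10^6)²) = 2.424×10^7 N·mm.
d³ = 16×2.424×10^7/(π×66.67) = 1.852×10^6 mm³.
d = 122.8 mm.

d = 123 mm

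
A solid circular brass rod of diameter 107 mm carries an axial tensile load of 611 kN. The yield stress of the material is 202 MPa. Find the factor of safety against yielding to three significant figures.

A = πd²/4 = 8992 mm².
σ = F/A = 611000/8992 = 67.95 MPa.
n = 202/67.95 = 2.973.

n = 2.97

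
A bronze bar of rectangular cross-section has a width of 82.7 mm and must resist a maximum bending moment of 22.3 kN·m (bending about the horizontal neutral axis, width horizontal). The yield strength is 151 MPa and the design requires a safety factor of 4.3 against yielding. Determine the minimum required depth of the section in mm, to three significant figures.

σ_allow = 151/4.3 = 35.12 MPa.
For a rectangular section σ = 6M/(bh²), so h² = 6M/(b σ_allow) = 6×2.2300×10^7/(82.7×35.12) = 46070 mm².
h = 214.6 mm.

h = 215 mm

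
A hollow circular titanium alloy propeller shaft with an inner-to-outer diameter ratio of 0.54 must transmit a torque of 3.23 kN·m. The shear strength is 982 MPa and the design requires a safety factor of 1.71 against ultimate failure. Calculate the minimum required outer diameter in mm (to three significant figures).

τ_allow = 982/1.71 = 574.3 MPa.
For a hollow shaft τ = 16T/[πd_o³(1−k⁴)] with k = 0.54, so 1−k⁴ = 0.9150.
d_o³ = 16T/[π τ_allow (1−k⁴)] = 16×3230000/(π×574.3×0.9150) = 31310 mm³.
d_o = 31.52 mm.

d_o = 31.5 mm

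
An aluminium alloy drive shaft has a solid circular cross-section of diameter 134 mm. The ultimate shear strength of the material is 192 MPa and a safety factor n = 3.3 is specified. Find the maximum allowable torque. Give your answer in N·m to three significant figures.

T_allow = 27500 N·m

τ_allow = 192/3.3 = 58.18 MPa.
For a solid shaft T_allow = τ_allow·πd³/16; πd³/16 = π×134³/16 = 472400 mm³.
T_allow = 58.18×472400 = 2.749×10^7 N·mm = 27490 N·m.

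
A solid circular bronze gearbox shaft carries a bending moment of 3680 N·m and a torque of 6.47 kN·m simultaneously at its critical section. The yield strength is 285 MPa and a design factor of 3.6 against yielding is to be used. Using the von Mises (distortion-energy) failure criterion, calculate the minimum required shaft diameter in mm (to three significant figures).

d = 95.2 mm

σ_allow = σ_y/n = 285/3.6 = 79.17 MPa.
For a solid shaft σ_b = 32M/(πd³) and τ = 16T/(πd³), so the von Mises stress is σ' = (16/πd³)·√(4M²+3T²).
√(4M²+3T²) = √(4×(3.680×10^6)² + 3×(6.470×10^6)²) = 1.341×10^7 N·mm.
d³ = 16×1.341×10^7/(π×79.17) = 862500 mm³.
d = 95.19 mm.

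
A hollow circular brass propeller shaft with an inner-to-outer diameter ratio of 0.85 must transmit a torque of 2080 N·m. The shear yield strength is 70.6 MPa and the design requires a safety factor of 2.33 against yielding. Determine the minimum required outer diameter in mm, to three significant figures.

d_o = 90.1 mm

τ_allow = 70.6/2.33 = 30.30 MPa.
For a hollow shaft τ = 16T/[πd_o³(1−k⁴)] with k = 0.85, so 1−k⁴ = 0.4780.
d_o³ = 16T/[π τ_allow (1−k⁴)] = 16×2080000/(π×30.30×0.4780) = 731400 mm³.
d_o = 90.10 mm.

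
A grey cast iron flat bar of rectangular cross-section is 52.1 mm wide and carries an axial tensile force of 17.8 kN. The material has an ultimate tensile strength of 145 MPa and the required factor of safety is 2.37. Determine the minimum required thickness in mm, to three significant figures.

t = 5.58 mm

σ_allow = 145/2.37 = 61.18 MPa.
Required area A = F/σ_allow = 17800/61.18 = 290.9 mm².
t = A/w = 290.9/52.1 = 5.584 mm.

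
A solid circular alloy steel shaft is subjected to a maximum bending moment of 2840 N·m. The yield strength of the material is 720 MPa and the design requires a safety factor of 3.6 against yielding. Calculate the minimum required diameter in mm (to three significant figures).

d = 52.5 mm

σ_allow = 720/3.6 = 200.0 MPa.
For a solid circular section σ = 32M/(πd³), so d³ = 32M/(π σ_allow) = 32×2840000/(π×200.0) = 144600 mm³.
d = 52.49 mm.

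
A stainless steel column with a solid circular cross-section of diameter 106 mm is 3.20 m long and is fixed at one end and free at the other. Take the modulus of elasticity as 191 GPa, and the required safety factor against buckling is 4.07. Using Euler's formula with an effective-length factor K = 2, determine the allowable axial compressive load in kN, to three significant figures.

P_allow = 70.1 kN

I = πd⁴/64 = π×106⁴/64 = 6.197×10^6 mm⁴.
Effective length L_e = KL = 2×3.20 m = 6400 mm.
Euler critical load P_cr = π²EI/L_e² = π²×191000×6.197×10^6/6400² = 285200 N.
P_allow = P_cr/n = 285200/4.07 = 70080 N.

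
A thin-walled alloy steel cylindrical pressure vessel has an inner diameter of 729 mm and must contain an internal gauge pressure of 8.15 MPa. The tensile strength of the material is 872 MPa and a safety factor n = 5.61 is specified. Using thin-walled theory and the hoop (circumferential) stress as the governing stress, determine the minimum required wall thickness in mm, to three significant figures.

t = 19.1 mm

σ_allow = 872/5.61 = 155.4 MPa.
Hoop stress σ_h = pD/(2t), so t = pD/(2σ_allow) = 8.15×729/(2×155.4) = 19.11 mm.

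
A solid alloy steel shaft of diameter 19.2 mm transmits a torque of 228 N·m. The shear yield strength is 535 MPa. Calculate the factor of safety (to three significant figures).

n = 3.26

τ = 16T/(πd³) = 16×228000/(π×19.2³) = 164.1 MPa.
n = τ_limit/τ = 535/164.1 = 3.261.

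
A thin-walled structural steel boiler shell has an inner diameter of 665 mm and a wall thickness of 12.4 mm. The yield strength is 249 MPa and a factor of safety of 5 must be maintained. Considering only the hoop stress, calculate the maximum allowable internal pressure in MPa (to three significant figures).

σ_allow = 249/5 = 49.80 MPa.
σ_h = pD/(2t) → p_allow = 2σ_allow t/D = 2×49.80×12.4/665 = 1.857 MPa.

p_allow = 1.86 MPa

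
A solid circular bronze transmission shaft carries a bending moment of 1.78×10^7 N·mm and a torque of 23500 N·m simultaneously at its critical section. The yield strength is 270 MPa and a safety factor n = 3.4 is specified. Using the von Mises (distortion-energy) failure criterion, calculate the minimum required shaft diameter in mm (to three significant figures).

d = 151 mm

σ_allow = σ_y/n = 270/3.4 = 79.41 MPa.
For a solid shaft σ_b = 32M/(πd³) and τ = 16T/(πd³), so the von Mises stress is σ' = (16/πd³)·√(4M²+3T²).
√(4M²+3T²) = √(4×(1.780×10^7)² + 3×(2.350×10^7)²) = 5.408×10^7 N·mm.
d³ = 16×5.408×10^7/(π×79.41) = 3.468×10^6 mm³.
d = 151.4 mm.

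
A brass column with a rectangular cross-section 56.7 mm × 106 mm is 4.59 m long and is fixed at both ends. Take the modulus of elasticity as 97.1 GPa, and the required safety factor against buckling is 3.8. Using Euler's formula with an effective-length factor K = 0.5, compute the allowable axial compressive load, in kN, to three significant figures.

P_allow = 77.1 kN

Buckling occurs about the weak axis: I_min = h·b³/12 = 106×56.7³/12 = 1.610×10^6 mm⁴ (b = 56.7 mm is the smaller dimension).
Effective length L_e = KL = 0.5×4.59 m = 2295 mm.
Euler critical load P_cr = π²EI/L_e² = π²×97100×1.610×10^6/2295² = 293000 N.
P_allow = P_cr/n = 293000/3.8 = 77100 N.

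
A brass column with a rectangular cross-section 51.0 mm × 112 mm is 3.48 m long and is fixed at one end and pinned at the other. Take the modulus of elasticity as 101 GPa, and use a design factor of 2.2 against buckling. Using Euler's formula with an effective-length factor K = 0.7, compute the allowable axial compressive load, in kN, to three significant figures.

P_allow = 94.5 kN

Buckling occurs about the weak axis: I_min = h·b³/12 = 112×51.0³/12 = 1.238×10^6 mm⁴ (b = 51.0 mm is the smaller dimension).
Effective length L_e = KL = 0.7×3.48 m = 2436 mm.
Euler critical load P_cr = π²EI/L_e² = π²×101000×1.238×10^6/2436² = 208000 N.
P_allow = P_cr/n = 208000/2.2 = 94530 N.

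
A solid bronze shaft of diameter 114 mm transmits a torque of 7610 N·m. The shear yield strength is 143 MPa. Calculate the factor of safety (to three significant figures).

τ = 16T/(πd³) = 16×7610000/(π×114³) = 26.16 MPa.
n = τ_limit/τ = 143/26.16 = 5.466.

n = 5.47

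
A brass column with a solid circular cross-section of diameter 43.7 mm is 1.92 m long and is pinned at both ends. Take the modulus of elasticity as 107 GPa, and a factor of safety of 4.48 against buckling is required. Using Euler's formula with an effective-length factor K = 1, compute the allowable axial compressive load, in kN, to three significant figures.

I = πd⁴/64 = π×43.7⁴/64 = 179000 mm⁴.
Effective length L_e = KL = 1×1.92 m = 1920 mm.
Euler critical load P_cr = π²EI/L_e² = π²×107000×179000/1920² = 51280 N.
P_allow = P_cr/n = 51280/4.48 = 11450 N.

P_allow = 11.4 kN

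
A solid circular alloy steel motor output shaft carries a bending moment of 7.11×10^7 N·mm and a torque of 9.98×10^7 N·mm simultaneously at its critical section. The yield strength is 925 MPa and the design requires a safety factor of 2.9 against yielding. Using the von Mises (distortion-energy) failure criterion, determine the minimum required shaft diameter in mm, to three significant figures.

σ_allow = σ_y/n = 925/2.9 = 319.0 MPa.
For a solid shaft σ_b = 32M/(πd³) and τ = 16T/(πd³), so the von Mises stress is σ' = (16/πd³)·√(4M²+3T²).
√(4M²+3T²) = √(4×(7.110×10^7)² + 3×(9.980×10^7)²) = 2.238×10^8 N·mm.
d³ = 16×2.238×10^8/(π×319.0) = 3.574×10^6 mm³.
d = 152.9 mm.

d = 153 mm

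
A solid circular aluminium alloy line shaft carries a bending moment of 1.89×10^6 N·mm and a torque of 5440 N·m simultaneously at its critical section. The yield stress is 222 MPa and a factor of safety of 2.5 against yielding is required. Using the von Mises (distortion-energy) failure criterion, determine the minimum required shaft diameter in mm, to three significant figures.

d = 83.5 mm

σ_allow = σ_y/n = 222/2.5 = 88.80 MPa.
For a solid shaft σ_b = 32M/(πd³) and τ = 16T/(πd³), so the von Mises stress is σ' = (16/πd³)·√(4M²+3T²).
√(4M²+3T²) = √(4×(1.890×10^6)² + 3×(5.440×10^6)²) = 1.015×10^7 N·mm.
d³ = 16×1.015×10^7/(π×88.80) = 582300 mm³.
d = 83.50 mm.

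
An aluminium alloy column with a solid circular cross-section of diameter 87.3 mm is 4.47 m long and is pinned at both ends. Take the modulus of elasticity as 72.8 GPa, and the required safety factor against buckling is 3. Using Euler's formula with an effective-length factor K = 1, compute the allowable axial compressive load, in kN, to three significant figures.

I = πd⁴/64 = π×87.3⁴/64 = 2.851×10^6 mm⁴.
Effective length L_e = KL = 1×4.47 m = 4470 mm.
Euler critical load P_cr = π²EI/L_e² = π²×72800×2.851×10^6/4470² = 102500 N.
P_allow = P_cr/n = 102500/3 = 34180 N.

P_allow = 34.2 kN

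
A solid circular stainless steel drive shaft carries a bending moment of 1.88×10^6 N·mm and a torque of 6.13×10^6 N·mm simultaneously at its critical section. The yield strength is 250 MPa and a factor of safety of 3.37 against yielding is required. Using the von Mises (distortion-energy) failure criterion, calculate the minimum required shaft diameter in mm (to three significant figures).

d = 91.8 mm

σ_allow = σ_y/n = 250/3.37 = 74.18 MPa.
For a solid shaft σ_b = 32M/(πd³) and τ = 16T/(πd³), so the von Mises stress is σ' = (16/πd³)·√(4M²+3T²).
√(4M²+3T²) = √(4×(1.880×10^6)² + 3×(6.130×10^6)²) = 1.126×10^7 N·mm.
d³ = 16×1.126×10^7/(π×74.18) = 773300 mm³.
d = 91.79 mm.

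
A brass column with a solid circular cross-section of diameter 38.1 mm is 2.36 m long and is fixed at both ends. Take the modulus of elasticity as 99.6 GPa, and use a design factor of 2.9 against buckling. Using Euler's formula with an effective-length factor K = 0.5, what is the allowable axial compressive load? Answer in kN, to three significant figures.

I = πd⁴/64 = π×38.1⁴/64 = 103400 mm⁴.
Effective length L_e = KL = 0.5×2.36 m = 1180 mm.
Euler critical load P_cr = π²EI/L_e² = π²×99600×103400/1180² = 73020 N.
P_allow = P_cr/n = 73020/2.9 = 25180 N.

P_allow = 25.2 kN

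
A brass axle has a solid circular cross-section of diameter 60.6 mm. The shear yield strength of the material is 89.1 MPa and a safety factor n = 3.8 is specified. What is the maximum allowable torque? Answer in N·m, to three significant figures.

τ_allow = 89.1/3.8 = 23.45 MPa.
For a solid shaft T_allow = τ_allow·πd³/16; πd³/16 = π×60.6³/16 = 43700 mm³.
T_allow = 23.45×43700 = 1.025×10^6 N·mm = 1025 N·m.

T_allow = 1020 N·m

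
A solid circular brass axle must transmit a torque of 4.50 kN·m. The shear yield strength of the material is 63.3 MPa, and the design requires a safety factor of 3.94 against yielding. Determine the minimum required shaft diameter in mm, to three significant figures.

d = 113 mm

Allowable shear stress τ_allow = 63.3/3.94 = 16.07 MPa.
For a solid shaft τ = 16T/(πd³), so d³ = 16T/(π τ_allow) = 16×4500000/(π×16.07) = 1.427×10^6 mm³.
d = (1.427×10^6)^(1/3) = 112.6 mm.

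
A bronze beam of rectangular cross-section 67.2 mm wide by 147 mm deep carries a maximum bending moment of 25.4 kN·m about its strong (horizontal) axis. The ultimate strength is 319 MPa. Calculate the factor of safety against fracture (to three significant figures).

Section modulus S = bh²/6 = 67.2×147²/6 = 242000 mm³.
σ = M/S = 2.5400×10^7/242000 = 104.9 MPa.
n = 319/104.9 = 3.040.

n = 3.04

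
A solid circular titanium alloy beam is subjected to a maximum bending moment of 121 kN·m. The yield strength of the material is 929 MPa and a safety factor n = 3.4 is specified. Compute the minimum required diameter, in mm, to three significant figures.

σ_allow = 929/3.4 = 273.2 MPa.
For a solid circular section σ = 32M/(πd³), so d³ = 32M/(π σ_allow) = 32×1.2100×10^8/(π×273.2) = 4.511×10^6 mm³.
d = 165.2 mm.

d = 165 mm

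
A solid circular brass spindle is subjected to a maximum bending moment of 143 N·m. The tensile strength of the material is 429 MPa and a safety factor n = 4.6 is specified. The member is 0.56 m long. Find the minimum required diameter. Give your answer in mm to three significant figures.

σ_allow = 429/4.6 = 93.26 MPa.
For a solid circular section σ = 32M/(πd³), so d³ = 32M/(π σ_allow) = 32×143000/(π×93.26) = 15620 mm³.
d = 25.00 mm.

d = 25.0 mm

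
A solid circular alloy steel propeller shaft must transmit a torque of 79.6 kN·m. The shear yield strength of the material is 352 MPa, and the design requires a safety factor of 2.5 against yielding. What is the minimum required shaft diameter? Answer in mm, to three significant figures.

Allowable shear stress τ_allow = 352/2.5 = 140.8 MPa.
For a solid shaft τ = 16T/(πd³), so d³ = 16T/(π τ_allow) = 16×7.9600×10^7/(π×140.8) = 2.879×10^6 mm³.
d = (2.879×10^6)^(1/3) = 142.3 mm.

d = 142 mm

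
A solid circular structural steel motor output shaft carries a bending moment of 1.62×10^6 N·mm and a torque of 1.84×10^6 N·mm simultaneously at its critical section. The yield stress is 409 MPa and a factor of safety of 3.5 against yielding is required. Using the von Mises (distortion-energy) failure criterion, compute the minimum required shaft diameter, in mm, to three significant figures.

σ_allow = σ_y/n = 409/3.5 = 116.9 MPa.
For a solid shaft σ_b = 32M/(πd³) and τ = 16T/(πd³), so the von Mises stress is σ' = (16/πd³)·√(4M²+3T²).
√(4M²+3T²) = √(4×(1.620×10^6)² + 3×(1.840×10^6)²) = 4.545×10^6 N·mm.
d³ = 16×4.545×10^6/(π×116.9) = 198100 mm³.
d = 58.29 mm.

d = 58.3 mm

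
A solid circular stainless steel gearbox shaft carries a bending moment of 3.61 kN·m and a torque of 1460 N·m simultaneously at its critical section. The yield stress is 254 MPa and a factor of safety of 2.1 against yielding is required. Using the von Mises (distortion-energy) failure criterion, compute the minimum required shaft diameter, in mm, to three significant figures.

σ_allow = σ_y/n = 254/2.1 = 121.0 MPa.
For a solid shaft σ_b = 32M/(πd³) and τ = 16T/(πd³), so the von Mises stress is σ' = (16/πd³)·√(4M²+3T²).
√(4M²+3T²) = √(4×(3.610×10^6)² + 3×(1.460×10^6)²) = 7.650×10^6 N·mm.
d³ = 16×7.650×10^6/(π×121.0) = 322100 mm³.
d = 68.55 mm.

d = 68.5 mm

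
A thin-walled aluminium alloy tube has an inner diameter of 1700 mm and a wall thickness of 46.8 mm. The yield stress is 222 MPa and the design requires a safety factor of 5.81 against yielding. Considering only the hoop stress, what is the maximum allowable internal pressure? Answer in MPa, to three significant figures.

p_allow = 2.10 MPa

σ_allow = 222/5.81 = 38.21 MPa.
σ_h = pD/(2t) → p_allow = 2σ_allow t/D = 2×38.21×46.8/1700 = 2.104 MPa.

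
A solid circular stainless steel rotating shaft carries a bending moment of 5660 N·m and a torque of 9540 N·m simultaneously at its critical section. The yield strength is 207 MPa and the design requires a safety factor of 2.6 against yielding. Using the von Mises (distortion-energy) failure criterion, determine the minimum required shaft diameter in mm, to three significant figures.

σ_allow = σ_y/n = 207/2.6 = 79.62 MPa.
For a solid shaft σ_b = 32M/(πd³) and τ = 16T/(πd³), so the von Mises stress is σ' = (16/πd³)·√(4M²+3T²).
√(4M²+3T²) = √(4×(5.660×10^6)² + 3×(9.540×10^6)²) = 2.003×10^7 N·mm.
d³ = 16×2.003×10^7/(π×79.62) = 1.281×10^6 mm³.
d = 108.6 mm.

d = 109 mm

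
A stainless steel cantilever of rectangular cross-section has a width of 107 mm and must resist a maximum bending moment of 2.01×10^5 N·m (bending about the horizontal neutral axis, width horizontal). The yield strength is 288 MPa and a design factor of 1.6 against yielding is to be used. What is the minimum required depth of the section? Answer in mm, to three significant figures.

h = 250 mm

σ_allow = 288/1.6 = 180.0 MPa.
For a rectangular section σ = 6M/(bh²), so h² = 6M/(b σ_allow) = 6×2.0100×10^8/(107×180.0) = 62620 mm².
h = 250.2 mm.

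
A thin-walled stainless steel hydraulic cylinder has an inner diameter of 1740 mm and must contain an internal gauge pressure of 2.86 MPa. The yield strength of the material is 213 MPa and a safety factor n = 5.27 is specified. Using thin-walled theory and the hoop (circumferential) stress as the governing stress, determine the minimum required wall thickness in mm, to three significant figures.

σ_allow = 213/5.27 = 40.42 MPa.
Hoop stress σ_h = pD/(2t), so t = pD/(2σ_allow) = 2.86×1740/(2×40.42) = 61.56 mm.

t = 61.6 mm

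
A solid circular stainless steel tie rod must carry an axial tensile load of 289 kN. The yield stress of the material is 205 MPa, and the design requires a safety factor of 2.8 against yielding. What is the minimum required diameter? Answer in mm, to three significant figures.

Allowable stress σ_allow = 205/2.8 = 73.21 MPa.
Required area A = F/σ_allow = 289000/73.21 = 3947 mm².
A = πd²/4 → d = √(4A/π) = 70.89 mm.

d = 70.9 mm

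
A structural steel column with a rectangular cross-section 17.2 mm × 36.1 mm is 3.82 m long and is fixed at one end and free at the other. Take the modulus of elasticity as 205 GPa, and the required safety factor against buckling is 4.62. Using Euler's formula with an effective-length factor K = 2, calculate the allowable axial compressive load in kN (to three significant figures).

Buckling occurs about the weak axis: I_min = h·b³/12 = 36.1×17.2³/12 = 15310 mm⁴ (b = 17.2 mm is the smaller dimension).
Effective length L_e = KL = 2×3.82 m = 7640 mm.
Euler critical load P_cr = π²EI/L_e² = π²×205000×15310/7640² = 530.6 N.
P_allow = P_cr/n = 530.6/4.62 = 114.9 N.

P_allow = 0.115 kN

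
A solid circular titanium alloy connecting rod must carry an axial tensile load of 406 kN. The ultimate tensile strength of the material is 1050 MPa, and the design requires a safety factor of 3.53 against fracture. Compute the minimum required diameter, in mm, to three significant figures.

d = 41.7 mm

Allowable stress σ_allow = 1050/3.53 = 297.5 MPa.
Required area A = F/σ_allow = 406000/297.5 = 1365 mm².
A = πd²/4 → d = √(4A/π) = 41.69 mm.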